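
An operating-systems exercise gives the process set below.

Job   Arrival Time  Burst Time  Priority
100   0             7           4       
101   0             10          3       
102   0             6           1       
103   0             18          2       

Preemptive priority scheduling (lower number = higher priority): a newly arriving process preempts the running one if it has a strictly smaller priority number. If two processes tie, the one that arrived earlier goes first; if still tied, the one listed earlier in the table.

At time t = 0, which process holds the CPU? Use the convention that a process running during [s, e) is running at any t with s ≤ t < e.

Gantt: | 102 0-6 | 103 6-24 | 101 24-34 | 100 34-41 |
Completion: 100=41  101=34  102=6  103=24
Turnaround (C−A): 100=41  101=34  102=6  103=24

102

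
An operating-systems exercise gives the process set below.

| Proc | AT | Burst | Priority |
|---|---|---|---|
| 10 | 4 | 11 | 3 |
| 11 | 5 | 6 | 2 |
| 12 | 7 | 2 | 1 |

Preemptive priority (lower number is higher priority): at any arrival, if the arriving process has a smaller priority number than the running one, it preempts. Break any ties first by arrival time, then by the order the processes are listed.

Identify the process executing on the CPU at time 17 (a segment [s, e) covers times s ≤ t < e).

10

Gantt: | idle 0-4 | 10 4-5 | 11 5-7 | 12 7-9 | 11 9-13 | 10 13-23 |
Completion: 10=23  11=13  12=9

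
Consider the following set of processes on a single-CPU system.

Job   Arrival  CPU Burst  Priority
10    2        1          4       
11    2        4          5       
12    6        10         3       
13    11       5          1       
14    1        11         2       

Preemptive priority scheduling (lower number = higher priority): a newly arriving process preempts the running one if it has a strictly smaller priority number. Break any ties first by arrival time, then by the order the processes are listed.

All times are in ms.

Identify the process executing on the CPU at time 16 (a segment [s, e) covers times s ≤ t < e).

Timeline: | idle 0-1 | 14 1-11 | 13 11-16 | 14 16-17 | 12 17-27 | 10 27-28 | 11 28-32 |
Completion: 10=28  11=32  12=27  13=16  14=17

14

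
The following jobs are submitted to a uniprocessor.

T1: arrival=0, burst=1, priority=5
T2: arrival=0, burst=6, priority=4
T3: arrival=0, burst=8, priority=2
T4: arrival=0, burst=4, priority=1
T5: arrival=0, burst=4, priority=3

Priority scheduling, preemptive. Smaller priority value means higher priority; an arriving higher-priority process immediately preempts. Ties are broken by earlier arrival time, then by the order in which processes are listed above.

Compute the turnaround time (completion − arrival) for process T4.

Gantt: | T4 0-4 | T3 4-12 | T5 12-16 | T2 16-22 | T1 22-23 |
Completion: T1=23  T2=22  T3=12  T4=4  T5=16
Turnaround(T4) = completion − arrival = 4 − 0 = 4

4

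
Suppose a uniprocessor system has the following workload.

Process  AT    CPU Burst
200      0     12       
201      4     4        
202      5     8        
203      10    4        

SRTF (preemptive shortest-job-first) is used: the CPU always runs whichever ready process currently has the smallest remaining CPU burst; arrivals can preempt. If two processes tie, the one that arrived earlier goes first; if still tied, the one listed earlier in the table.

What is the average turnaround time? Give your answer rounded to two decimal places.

Schedule: | 200 0-4 | 201 4-8 | 200 8-10 | 203 10-14 | 200 14-20 | 202 20-28 |
Completion: 200=20  201=8  202=28  203=14
Turnaround times: 200=20, 201=4, 202=23, 203=4
Average turnaround = (20+4+23+4) / 4 = 51/4 = 12.75

12.75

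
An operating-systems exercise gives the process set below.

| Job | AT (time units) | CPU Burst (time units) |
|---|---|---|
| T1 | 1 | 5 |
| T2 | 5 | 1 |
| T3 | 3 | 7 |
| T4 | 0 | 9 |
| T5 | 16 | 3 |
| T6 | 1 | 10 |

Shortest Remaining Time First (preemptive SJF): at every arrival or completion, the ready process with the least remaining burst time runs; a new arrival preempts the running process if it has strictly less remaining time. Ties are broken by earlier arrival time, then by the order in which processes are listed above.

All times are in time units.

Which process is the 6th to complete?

T6

Gantt: | T4 0-1 | T1 1-6 | T2 6-7 | T3 7-14 | T4 14-16 | T5 16-19 | T4 19-25 | T6 25-35 |
Completion: T1=6  T2=7  T3=14  T4=25  T5=19  T6=35
Turnaround (C−A): T1=5  T2=2  T3=11  T4=25  T5=3  T6=34
Finish order: T1 → T2 → T3 → T5 → T4 → T6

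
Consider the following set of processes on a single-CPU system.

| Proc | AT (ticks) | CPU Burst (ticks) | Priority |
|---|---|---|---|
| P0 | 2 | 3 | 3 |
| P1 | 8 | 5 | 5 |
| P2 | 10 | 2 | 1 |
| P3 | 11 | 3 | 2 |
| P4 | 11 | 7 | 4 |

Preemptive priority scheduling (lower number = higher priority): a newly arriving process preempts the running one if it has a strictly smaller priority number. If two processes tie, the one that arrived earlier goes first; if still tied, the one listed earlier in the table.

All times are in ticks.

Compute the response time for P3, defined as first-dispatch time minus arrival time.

Timeline: | idle 0-2 | P0 2-5 | idle 5-8 | P1 8-10 | P2 10-12 | P3 12-15 | P4 15-22 | P1 22-25 |
Completion: P0=5  P1=25  P2=12  P3=15  P4=22
Turnaround (C−A): P0=3  P1=17  P2=2  P3=4  P4=11
Response(P3) = first start − arrival = 12 − 11 = 1

1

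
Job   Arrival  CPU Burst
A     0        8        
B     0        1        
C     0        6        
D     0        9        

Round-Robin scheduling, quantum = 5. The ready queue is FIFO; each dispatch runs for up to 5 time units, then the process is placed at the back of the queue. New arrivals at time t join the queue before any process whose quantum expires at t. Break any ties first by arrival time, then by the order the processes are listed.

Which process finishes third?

Timeline: | A 0-5 | B 5-6 | C 6-11 | D 11-16 | A 16-19 | C 19-20 | D 20-24 |
Completion: A=19  B=6  C=20  D=24
Turnaround (C−A): A=19  B=6  C=20  D=24
Finish order: B → A → C → D

C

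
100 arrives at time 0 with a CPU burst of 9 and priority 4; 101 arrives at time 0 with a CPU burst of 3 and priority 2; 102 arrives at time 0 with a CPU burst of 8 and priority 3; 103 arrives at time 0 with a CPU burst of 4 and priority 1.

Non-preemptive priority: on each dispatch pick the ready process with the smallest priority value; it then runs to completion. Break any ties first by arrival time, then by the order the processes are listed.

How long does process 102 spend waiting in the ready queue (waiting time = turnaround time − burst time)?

Schedule: | 103 0-4 | 101 4-7 | 102 7-15 | 100 15-24 |
Completion: 100=24  101=7  102=15  103=4
Waiting(102) = turnaround − burst = 15 − 8 = 7

7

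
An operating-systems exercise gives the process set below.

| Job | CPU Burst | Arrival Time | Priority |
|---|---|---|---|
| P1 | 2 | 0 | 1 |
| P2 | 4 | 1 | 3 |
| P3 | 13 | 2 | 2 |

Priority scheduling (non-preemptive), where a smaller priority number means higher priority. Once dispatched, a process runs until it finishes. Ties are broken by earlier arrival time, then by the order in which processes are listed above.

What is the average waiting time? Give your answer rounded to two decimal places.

4.67

Schedule: | P1 0-2 | P3 2-15 | P2 15-19 |
Completion: P1=2  P2=19  P3=15
Turnaround (C−A): P1=2  P2=18  P3=13
Waiting times: P1=0, P2=14, P3=0
Average waiting = (0+14+0) / 3 = 14/3 = 4.67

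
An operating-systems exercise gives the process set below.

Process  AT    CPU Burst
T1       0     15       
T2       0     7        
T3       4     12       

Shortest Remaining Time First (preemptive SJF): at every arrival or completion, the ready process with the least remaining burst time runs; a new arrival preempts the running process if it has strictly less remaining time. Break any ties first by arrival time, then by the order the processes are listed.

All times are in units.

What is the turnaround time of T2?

7

Timeline: | T2 0-7 | T3 7-19 | T1 19-34 |
Completion: T1=34  T2=7  T3=19
Turnaround(T2) = completion − arrival = 7 − 0 = 7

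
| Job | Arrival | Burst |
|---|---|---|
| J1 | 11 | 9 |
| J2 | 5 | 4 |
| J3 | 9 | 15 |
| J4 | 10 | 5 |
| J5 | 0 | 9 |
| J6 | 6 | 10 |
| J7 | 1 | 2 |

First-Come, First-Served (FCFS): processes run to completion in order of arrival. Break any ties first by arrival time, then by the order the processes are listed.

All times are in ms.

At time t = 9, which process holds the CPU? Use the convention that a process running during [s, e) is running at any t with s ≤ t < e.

J7

Schedule: | J5 0-9 | J7 9-11 | J2 11-15 | J6 15-25 | J3 25-40 | J4 40-45 | J1 45-54 |
Completion: J1=54  J2=15  J3=40  J4=45  J5=9  J6=25  J7=11
Turnaround (C−A): J1=43  J2=10  J3=31  J4=35  J5=9  J6=19  J7=10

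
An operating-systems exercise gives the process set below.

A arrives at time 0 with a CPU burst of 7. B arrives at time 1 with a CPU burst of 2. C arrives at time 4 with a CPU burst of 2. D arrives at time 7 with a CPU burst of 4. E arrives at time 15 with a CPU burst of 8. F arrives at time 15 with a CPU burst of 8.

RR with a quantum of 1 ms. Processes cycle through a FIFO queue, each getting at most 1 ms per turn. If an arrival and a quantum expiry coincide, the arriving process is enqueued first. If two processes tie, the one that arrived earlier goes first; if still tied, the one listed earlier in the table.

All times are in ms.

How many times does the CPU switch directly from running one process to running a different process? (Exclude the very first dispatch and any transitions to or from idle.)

Gantt: | A 0-1 | B 1-2 | A 2-3 | B 3-4 | A 4-5 | C 5-6 | A 6-7 | C 7-8 | D 8-9 | A 9-10 | D 10-11 | A 11-12 | D 12-13 | A 13-14 | D 14-15 | E 15-16 | F 16-17 | E 17-18 | F 18-19 | E 19-20 | F 20-21 | E 21-22 | F 22-23 | E 23-24 | F 24-25 | E 25-26 | F 26-27 | E 27-28 | F 28-29 | E 29-30 | F 30-31 |
Completion: A=14  B=4  C=8  D=15  E=30  F=31
Turnaround (C−A): A=14  B=3  C=4  D=8  E=15  F=16

30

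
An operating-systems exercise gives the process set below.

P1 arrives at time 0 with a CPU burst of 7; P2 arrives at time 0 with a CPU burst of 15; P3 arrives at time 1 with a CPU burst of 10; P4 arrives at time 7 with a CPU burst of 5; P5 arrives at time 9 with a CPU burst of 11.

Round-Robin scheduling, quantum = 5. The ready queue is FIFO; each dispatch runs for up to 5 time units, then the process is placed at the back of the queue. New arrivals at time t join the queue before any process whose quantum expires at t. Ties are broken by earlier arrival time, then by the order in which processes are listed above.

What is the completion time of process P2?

47

Timeline: | P1 0-5 | P2 5-10 | P3 10-15 | P1 15-17 | P4 17-22 | P5 22-27 | P2 27-32 | P3 32-37 | P5 37-42 | P2 42-47 | P5 47-48 |
Completion: P1=17  P2=47  P3=37  P4=22  P5=48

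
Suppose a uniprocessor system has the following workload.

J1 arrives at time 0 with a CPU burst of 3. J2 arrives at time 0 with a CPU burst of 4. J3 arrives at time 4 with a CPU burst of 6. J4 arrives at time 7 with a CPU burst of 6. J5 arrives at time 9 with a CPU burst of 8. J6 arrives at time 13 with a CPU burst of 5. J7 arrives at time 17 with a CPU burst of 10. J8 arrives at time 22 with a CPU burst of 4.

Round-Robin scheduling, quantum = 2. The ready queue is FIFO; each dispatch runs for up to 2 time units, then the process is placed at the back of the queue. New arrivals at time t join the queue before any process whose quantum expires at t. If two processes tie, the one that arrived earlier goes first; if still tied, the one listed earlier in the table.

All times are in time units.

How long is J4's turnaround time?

20

Schedule: | J1 0-2 | J2 2-4 | J1 4-5 | J3 5-7 | J2 7-9 | J4 9-11 | J3 11-13 | J5 13-15 | J4 15-17 | J6 17-19 | J3 19-21 | J5 21-23 | J7 23-25 | J4 25-27 | J6 27-29 | J8 29-31 | J5 31-33 | J7 33-35 | J6 35-36 | J8 36-38 | J5 38-40 | J7 40-46 |
Completion: J1=5  J2=9  J3=21  J4=27  J5=40  J6=36  J7=46  J8=38
Turnaround (C−A): J1=5  J2=9  J3=17  J4=20  J5=31  J6=23  J7=29  J8=16
Turnaround(J4) = completion − arrival = 27 − 7 = 20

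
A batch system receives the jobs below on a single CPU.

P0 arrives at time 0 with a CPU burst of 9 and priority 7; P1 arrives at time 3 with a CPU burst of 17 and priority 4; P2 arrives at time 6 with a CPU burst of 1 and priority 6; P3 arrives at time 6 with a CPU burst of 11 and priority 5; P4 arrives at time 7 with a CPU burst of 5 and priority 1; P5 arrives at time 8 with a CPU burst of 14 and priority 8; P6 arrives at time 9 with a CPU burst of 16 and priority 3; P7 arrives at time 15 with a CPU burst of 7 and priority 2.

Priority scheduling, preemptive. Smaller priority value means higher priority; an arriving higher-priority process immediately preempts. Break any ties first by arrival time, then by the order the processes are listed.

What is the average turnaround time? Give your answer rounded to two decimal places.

41.00

Timeline: | P0 0-3 | P1 3-7 | P4 7-12 | P6 12-15 | P7 15-22 | P6 22-35 | P1 35-48 | P3 48-59 | P2 59-60 | P0 60-66 | P5 66-80 |
Completion: P0=66  P1=48  P2=60  P3=59  P4=12  P5=80  P6=35  P7=22
Turnaround (C−A): P0=66  P1=45  P2=54  P3=53  P4=5  P5=72  P6=26  P7=7
Turnaround times: P0=66, P1=45, P2=54, P3=53, P4=5, P5=72, P6=26, P7=7
Average turnaround = (66+45+54+53+5+72+26+7) / 8 = 328/8 = 41.00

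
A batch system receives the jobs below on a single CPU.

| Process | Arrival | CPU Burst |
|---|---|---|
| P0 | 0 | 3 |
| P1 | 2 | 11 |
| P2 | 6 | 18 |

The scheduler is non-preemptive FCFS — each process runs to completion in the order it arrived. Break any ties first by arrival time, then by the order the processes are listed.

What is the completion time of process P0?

Timeline: | P0 0-3 | P1 3-14 | P2 14-32 |
Completion: P0=3  P1=14  P2=32
Turnaround (C−A): P0=3  P1=12  P2=26

3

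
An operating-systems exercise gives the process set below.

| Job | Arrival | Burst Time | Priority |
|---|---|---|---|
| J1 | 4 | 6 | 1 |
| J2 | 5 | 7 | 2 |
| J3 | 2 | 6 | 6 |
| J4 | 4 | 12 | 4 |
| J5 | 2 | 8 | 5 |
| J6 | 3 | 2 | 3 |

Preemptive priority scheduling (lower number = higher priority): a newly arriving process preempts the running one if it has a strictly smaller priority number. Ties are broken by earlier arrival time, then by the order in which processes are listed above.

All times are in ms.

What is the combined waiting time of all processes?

Timeline: | idle 0-2 | J5 2-3 | J6 3-4 | J1 4-10 | J2 10-17 | J6 17-18 | J4 18-30 | J5 30-37 | J3 37-43 |
Completion: J1=10  J2=17  J3=43  J4=30  J5=37  J6=18
Turnaround (C−A): J1=6  J2=12  J3=41  J4=26  J5=35  J6=15
Waiting = turnaround − burst: J1=0, J2=5, J3=35, J4=14, J5=27, J6=13
Total waiting = 0 + 5 + 35 + 14 + 27 + 13 = 94

94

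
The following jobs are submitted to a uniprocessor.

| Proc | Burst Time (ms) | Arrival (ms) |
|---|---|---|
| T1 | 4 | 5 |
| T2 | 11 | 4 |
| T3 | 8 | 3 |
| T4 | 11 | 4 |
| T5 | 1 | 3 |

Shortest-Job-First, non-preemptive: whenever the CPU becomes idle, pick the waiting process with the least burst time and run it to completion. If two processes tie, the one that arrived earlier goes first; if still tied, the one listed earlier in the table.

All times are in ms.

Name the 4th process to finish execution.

T2

Timeline: | idle 0-3 | T5 3-4 | T3 4-12 | T1 12-16 | T2 16-27 | T4 27-38 |
Completion: T1=16  T2=27  T3=12  T4=38  T5=4
Finish order: T5 → T3 → T1 → T2 → T4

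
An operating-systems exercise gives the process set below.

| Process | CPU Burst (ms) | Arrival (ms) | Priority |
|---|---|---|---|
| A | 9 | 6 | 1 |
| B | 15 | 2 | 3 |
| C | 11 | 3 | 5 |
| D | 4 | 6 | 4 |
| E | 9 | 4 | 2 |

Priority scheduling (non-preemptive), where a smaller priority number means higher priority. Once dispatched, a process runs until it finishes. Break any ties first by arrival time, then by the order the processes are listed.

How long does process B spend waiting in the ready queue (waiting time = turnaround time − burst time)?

Schedule: | idle 0-2 | B 2-17 | A 17-26 | E 26-35 | D 35-39 | C 39-50 |
Completion: A=26  B=17  C=50  D=39  E=35
Waiting(B) = turnaround − burst = 15 − 15 = 0

0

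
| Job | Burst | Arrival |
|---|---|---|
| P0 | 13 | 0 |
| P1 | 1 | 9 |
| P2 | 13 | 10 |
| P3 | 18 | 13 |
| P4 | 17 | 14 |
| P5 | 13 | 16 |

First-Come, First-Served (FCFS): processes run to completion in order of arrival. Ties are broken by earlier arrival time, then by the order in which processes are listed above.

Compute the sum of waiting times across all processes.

Schedule: | P0 0-13 | P1 13-14 | P2 14-27 | P3 27-45 | P4 45-62 | P5 62-75 |
Completion: P0=13  P1=14  P2=27  P3=45  P4=62  P5=75
Waiting = turnaround − burst: P0=0, P1=4, P2=4, P3=14, P4=31, P5=46
Total waiting = 0 + 4 + 4 + 14 + 31 + 46 = 99

99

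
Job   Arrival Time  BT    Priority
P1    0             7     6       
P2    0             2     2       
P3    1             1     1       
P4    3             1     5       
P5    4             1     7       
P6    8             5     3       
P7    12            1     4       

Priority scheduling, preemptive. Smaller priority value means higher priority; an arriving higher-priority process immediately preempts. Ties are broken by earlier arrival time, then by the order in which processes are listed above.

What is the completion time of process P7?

14

Gantt: | P2 0-1 | P3 1-2 | P2 2-3 | P4 3-4 | P1 4-8 | P6 8-13 | P7 13-14 | P1 14-17 | P5 17-18 |
Completion: P1=17  P2=3  P3=2  P4=4  P5=18  P6=13  P7=14
Turnaround (C−A): P1=17  P2=3  P3=1  P4=1  P5=14  P6=5  P7=2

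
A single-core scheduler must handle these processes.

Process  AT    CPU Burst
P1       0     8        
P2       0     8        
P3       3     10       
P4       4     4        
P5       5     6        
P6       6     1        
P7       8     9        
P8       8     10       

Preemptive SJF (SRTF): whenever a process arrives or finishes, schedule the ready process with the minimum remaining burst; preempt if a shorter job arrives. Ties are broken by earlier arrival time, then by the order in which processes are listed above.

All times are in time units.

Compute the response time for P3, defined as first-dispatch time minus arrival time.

Gantt: | P1 0-6 | P6 6-7 | P1 7-9 | P4 9-13 | P5 13-19 | P2 19-27 | P7 27-36 | P3 36-46 | P8 46-56 |
Completion: P1=9  P2=27  P3=46  P4=13  P5=19  P6=7  P7=36  P8=56
Turnaround (C−A): P1=9  P2=27  P3=43  P4=9  P5=14  P6=1  P7=28  P8=48
Response(P3) = first start − arrival = 36 − 3 = 33

33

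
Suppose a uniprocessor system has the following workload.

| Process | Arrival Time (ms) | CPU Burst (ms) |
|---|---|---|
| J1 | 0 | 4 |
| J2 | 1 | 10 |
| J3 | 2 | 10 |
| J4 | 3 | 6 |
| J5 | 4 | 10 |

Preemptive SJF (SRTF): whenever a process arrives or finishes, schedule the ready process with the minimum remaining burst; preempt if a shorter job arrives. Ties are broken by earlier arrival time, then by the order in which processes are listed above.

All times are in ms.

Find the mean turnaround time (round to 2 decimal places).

Schedule: | J1 0-4 | J4 4-10 | J2 10-20 | J3 20-30 | J5 30-40 |
Completion: J1=4  J2=20  J3=30  J4=10  J5=40
Turnaround (C−A): J1=4  J2=19  J3=28  J4=7  J5=36
Turnaround times: J1=4, J2=19, J3=28, J4=7, J5=36
Average turnaround = (4+19+28+7+36) / 5 = 94/5 = 18.80

18.80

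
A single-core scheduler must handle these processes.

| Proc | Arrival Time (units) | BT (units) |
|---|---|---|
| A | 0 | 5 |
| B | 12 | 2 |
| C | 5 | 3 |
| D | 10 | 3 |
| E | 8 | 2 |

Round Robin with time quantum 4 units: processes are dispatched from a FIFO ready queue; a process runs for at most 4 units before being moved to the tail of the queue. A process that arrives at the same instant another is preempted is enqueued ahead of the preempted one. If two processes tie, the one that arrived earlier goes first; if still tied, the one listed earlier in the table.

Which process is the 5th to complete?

B

Timeline: | A 0-5 | C 5-8 | E 8-10 | D 10-13 | B 13-15 |
Completion: A=5  B=15  C=8  D=13  E=10
Finish order: A → C → E → D → B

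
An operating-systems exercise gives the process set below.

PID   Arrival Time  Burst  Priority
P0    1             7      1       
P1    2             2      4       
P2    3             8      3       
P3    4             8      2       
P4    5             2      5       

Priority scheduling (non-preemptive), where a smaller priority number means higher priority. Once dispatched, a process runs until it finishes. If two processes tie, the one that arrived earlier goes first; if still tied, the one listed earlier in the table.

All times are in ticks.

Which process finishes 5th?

Gantt: | idle 0-1 | P0 1-8 | P3 8-16 | P2 16-24 | P1 24-26 | P4 26-28 |
Completion: P0=8  P1=26  P2=24  P3=16  P4=28
Turnaround (C−A): P0=7  P1=24  P2=21  P3=12  P4=23
Finish order: P0 → P3 → P2 → P1 → P4

P4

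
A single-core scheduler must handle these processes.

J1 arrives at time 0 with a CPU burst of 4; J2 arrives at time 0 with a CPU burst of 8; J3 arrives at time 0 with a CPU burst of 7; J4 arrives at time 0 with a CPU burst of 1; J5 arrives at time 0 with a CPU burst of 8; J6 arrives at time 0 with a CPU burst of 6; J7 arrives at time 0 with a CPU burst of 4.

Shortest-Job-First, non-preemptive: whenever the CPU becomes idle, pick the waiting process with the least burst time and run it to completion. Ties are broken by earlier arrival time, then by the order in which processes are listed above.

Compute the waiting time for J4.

Timeline: | J4 0-1 | J1 1-5 | J7 5-9 | J6 9-15 | J3 15-22 | J2 22-30 | J5 30-38 |
Completion: J1=5  J2=30  J3=22  J4=1  J5=38  J6=15  J7=9
Turnaround (C−A): J1=5  J2=30  J3=22  J4=1  J5=38  J6=15  J7=9
Waiting(J4) = turnaround − burst = 1 − 1 = 0

0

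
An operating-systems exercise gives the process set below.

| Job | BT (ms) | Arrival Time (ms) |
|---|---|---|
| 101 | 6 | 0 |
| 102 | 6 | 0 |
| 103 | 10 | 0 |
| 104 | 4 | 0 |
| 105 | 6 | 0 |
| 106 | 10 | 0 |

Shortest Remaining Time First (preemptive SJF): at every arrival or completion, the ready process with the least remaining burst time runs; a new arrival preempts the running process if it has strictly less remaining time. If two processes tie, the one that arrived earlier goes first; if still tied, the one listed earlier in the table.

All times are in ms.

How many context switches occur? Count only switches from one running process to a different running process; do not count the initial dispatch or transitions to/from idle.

Schedule: | 104 0-4 | 101 4-10 | 102 10-16 | 105 16-22 | 103 22-32 | 106 32-42 |
Completion: 101=10  102=16  103=32  104=4  105=22  106=42

5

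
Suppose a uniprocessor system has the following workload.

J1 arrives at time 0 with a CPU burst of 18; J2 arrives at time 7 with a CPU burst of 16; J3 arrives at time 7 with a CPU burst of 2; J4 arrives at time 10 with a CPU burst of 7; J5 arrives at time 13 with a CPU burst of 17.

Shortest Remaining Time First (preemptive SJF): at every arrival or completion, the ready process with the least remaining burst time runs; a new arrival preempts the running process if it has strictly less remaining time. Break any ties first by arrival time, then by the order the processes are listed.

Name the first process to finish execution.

J3

Timeline: | J1 0-7 | J3 7-9 | J1 9-10 | J4 10-17 | J1 17-27 | J2 27-43 | J5 43-60 |
Completion: J1=27  J2=43  J3=9  J4=17  J5=60
Turnaround (C−A): J1=27  J2=36  J3=2  J4=7  J5=47
Finish order: J3 → J4 → J1 → J2 → J5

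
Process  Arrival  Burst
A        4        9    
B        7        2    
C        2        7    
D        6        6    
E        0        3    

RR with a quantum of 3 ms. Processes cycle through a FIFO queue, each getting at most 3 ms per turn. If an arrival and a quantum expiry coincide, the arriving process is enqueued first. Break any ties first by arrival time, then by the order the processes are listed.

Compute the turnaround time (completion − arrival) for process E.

3

Schedule: | E 0-3 | C 3-6 | A 6-9 | D 9-12 | C 12-15 | B 15-17 | A 17-20 | D 20-23 | C 23-24 | A 24-27 |
Completion: A=27  B=17  C=24  D=23  E=3
Turnaround(E) = completion − arrival = 3 − 0 = 3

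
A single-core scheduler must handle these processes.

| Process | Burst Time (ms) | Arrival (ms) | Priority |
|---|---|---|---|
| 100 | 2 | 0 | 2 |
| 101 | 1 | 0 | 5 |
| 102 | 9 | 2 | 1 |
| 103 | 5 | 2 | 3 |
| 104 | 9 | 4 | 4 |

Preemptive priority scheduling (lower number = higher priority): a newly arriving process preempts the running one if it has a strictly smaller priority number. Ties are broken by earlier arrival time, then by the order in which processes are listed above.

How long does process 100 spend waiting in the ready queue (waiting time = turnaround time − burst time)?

0

Timeline: | 100 0-2 | 102 2-11 | 103 11-16 | 104 16-25 | 101 25-26 |
Completion: 100=2  101=26  102=11  103=16  104=25
Waiting(100) = turnaround − burst = 2 − 2 = 0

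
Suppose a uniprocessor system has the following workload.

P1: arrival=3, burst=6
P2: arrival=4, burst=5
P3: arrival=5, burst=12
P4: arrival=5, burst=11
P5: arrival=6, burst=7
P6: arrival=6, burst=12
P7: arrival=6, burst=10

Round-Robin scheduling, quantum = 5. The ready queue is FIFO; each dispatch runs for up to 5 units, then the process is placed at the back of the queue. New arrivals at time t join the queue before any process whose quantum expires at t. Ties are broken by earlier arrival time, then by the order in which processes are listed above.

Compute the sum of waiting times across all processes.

259

Schedule: | idle 0-3 | P1 3-8 | P2 8-13 | P3 13-18 | P4 18-23 | P5 23-28 | P6 28-33 | P7 33-38 | P1 38-39 | P3 39-44 | P4 44-49 | P5 49-51 | P6 51-56 | P7 56-61 | P3 61-63 | P4 63-64 | P6 64-66 |
Completion: P1=39  P2=13  P3=63  P4=64  P5=51  P6=66  P7=61
Turnaround (C−A): P1=36  P2=9  P3=58  P4=59  P5=45  P6=60  P7=55
Waiting = turnaround − burst: P1=30, P2=4, P3=46, P4=48, P5=38, P6=48, P7=45
Total waiting = 30 + 4 + 46 + 48 + 38 + 48 + 45 = 259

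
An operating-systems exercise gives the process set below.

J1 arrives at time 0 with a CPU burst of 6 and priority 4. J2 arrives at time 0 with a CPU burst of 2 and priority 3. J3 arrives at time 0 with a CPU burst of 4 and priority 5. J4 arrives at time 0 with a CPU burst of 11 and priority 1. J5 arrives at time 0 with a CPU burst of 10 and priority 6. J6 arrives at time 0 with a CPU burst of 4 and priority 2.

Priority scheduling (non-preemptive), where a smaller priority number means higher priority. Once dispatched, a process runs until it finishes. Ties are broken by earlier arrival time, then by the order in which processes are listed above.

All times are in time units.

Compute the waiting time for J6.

11

Schedule: | J4 0-11 | J6 11-15 | J2 15-17 | J1 17-23 | J3 23-27 | J5 27-37 |
Completion: J1=23  J2=17  J3=27  J4=11  J5=37  J6=15
Turnaround (C−A): J1=23  J2=17  J3=27  J4=11  J5=37  J6=15
Waiting(J6) = turnaround − burst = 15 − 4 = 11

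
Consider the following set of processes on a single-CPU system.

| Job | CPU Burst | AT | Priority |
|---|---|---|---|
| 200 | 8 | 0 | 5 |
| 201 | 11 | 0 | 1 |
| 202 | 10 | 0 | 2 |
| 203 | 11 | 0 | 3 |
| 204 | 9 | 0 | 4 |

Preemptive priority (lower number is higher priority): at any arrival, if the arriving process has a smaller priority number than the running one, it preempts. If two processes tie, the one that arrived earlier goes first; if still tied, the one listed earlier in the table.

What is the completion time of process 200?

49

Schedule: | 201 0-11 | 202 11-21 | 203 21-32 | 204 32-41 | 200 41-49 |
Completion: 200=49  201=11  202=21  203=32  204=41
Turnaround (C−A): 200=49  201=11  202=21  203=32  204=41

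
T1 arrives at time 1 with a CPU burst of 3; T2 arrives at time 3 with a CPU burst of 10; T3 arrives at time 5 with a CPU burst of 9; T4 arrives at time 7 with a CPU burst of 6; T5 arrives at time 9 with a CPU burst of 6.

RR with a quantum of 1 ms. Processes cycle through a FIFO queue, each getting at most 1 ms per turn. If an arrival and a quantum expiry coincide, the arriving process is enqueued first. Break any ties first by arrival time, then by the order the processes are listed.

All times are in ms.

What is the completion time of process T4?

Gantt: | idle 0-1 | T1 1-3 | T2 3-4 | T1 4-5 | T2 5-6 | T3 6-7 | T2 7-8 | T4 8-9 | T3 9-10 | T2 10-11 | T5 11-12 | T4 12-13 | T3 13-14 | T2 14-15 | T5 15-16 | T4 16-17 | T3 17-18 | T2 18-19 | T5 19-20 | T4 20-21 | T3 21-22 | T2 22-23 | T5 23-24 | T4 24-25 | T3 25-26 | T2 26-27 | T5 27-28 | T4 28-29 | T3 29-30 | T2 30-31 | T5 31-32 | T3 32-33 | T2 33-34 | T3 34-35 |
Completion: T1=5  T2=34  T3=35  T4=29  T5=32
Turnaround (C−A): T1=4  T2=31  T3=30  T4=22  T5=23

29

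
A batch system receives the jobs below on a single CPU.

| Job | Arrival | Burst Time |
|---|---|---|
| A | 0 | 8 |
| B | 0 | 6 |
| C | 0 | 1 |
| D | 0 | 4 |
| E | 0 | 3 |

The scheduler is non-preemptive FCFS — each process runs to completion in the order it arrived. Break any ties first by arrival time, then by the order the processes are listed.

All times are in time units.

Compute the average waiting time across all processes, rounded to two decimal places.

Timeline: | A 0-8 | B 8-14 | C 14-15 | D 15-19 | E 19-22 |
Completion: A=8  B=14  C=15  D=19  E=22
Waiting times: A=0, B=8, C=14, D=15, E=19
Average waiting = (0+8+14+15+19) / 5 = 56/5 = 11.20

11.20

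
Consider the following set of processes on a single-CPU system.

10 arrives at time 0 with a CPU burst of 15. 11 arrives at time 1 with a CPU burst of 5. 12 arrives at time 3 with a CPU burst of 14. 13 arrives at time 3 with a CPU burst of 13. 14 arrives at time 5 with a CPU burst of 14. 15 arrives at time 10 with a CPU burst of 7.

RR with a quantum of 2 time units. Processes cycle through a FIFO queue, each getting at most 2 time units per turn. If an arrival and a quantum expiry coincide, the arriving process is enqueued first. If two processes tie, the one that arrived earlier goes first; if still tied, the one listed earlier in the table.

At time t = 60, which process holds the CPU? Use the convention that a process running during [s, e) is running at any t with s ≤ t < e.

14

Schedule: | 10 0-2 | 11 2-4 | 10 4-6 | 12 6-8 | 13 8-10 | 11 10-12 | 14 12-14 | 10 14-16 | 12 16-18 | 15 18-20 | 13 20-22 | 11 22-23 | 14 23-25 | 10 25-27 | 12 27-29 | 15 29-31 | 13 31-33 | 14 33-35 | 10 35-37 | 12 37-39 | 15 39-41 | 13 41-43 | 14 43-45 | 10 45-47 | 12 47-49 | 15 49-50 | 13 50-52 | 14 52-54 | 10 54-56 | 12 56-58 | 13 58-60 | 14 60-62 | 10 62-63 | 12 63-65 | 13 65-66 | 14 66-68 |
Completion: 10=63  11=23  12=65  13=66  14=68  15=50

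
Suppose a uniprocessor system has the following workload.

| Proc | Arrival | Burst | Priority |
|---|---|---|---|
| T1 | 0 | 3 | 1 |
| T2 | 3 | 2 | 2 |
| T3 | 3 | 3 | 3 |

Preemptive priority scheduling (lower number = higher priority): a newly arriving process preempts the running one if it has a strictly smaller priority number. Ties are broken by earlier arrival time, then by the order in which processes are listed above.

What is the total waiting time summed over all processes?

2

Gantt: | T1 0-3 | T2 3-5 | T3 5-8 |
Completion: T1=3  T2=5  T3=8
Turnaround (C−A): T1=3  T2=2  T3=5
Waiting = turnaround − burst: T1=0, T2=0, T3=2
Total waiting = 0 + 0 + 2 = 2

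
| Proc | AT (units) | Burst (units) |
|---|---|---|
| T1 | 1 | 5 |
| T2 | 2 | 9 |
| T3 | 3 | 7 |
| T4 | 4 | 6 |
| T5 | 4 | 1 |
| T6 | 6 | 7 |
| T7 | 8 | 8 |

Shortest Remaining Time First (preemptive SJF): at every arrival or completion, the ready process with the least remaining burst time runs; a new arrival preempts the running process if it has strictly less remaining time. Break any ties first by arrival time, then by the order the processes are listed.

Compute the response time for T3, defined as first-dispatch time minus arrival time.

Timeline: | idle 0-1 | T1 1-4 | T5 4-5 | T1 5-7 | T4 7-13 | T3 13-20 | T6 20-27 | T7 27-35 | T2 35-44 |
Completion: T1=7  T2=44  T3=20  T4=13  T5=5  T6=27  T7=35
Turnaround (C−A): T1=6  T2=42  T3=17  T4=9  T5=1  T6=21  T7=27
Response(T3) = first start − arrival = 13 − 3 = 10

10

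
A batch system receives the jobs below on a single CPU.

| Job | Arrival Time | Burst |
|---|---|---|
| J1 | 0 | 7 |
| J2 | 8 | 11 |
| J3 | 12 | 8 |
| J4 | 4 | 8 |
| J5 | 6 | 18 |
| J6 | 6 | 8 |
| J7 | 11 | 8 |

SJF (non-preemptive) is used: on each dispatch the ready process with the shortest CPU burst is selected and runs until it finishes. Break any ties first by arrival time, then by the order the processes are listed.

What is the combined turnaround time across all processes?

Gantt: | J1 0-7 | J4 7-15 | J6 15-23 | J7 23-31 | J3 31-39 | J2 39-50 | J5 50-68 |
Completion: J1=7  J2=50  J3=39  J4=15  J5=68  J6=23  J7=31
Turnaround = completion − arrival: J1=7, J2=42, J3=27, J4=11, J5=62, J6=17, J7=20
Total turnaround = 7 + 42 + 27 + 11 + 62 + 17 + 20 = 186

186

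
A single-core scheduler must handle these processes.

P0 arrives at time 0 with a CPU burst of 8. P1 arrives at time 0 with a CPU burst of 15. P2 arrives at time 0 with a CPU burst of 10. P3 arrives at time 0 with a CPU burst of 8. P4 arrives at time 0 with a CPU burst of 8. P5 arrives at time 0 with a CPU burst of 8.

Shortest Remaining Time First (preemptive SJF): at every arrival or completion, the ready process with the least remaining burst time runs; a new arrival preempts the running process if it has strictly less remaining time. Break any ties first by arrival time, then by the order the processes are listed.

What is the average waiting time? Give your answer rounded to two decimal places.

Schedule: | P0 0-8 | P3 8-16 | P4 16-24 | P5 24-32 | P2 32-42 | P1 42-57 |
Completion: P0=8  P1=57  P2=42  P3=16  P4=24  P5=32
Turnaround (C−A): P0=8  P1=57  P2=42  P3=16  P4=24  P5=32
Waiting times: P0=0, P1=42, P2=32, P3=8, P4=16, P5=24
Average waiting = (0+42+32+8+16+24) / 6 = 122/6 = 20.33

20.33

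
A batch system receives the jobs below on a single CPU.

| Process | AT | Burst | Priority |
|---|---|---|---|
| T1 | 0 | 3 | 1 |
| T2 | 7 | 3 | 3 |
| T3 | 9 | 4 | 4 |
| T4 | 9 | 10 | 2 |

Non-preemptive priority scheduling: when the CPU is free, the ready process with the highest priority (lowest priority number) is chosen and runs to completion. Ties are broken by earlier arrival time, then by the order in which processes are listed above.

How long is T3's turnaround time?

Gantt: | T1 0-3 | idle 3-7 | T2 7-10 | T4 10-20 | T3 20-24 |
Completion: T1=3  T2=10  T3=24  T4=20
Turnaround (C−A): T1=3  T2=3  T3=15  T4=11
Turnaround(T3) = completion − arrival = 24 − 9 = 15

15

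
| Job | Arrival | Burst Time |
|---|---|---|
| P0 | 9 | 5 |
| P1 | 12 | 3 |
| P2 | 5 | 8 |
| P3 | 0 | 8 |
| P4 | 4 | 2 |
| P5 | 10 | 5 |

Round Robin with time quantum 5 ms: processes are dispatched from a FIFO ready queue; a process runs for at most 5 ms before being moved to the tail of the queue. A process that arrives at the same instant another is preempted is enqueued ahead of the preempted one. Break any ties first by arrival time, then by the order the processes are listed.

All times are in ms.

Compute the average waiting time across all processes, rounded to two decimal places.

9.17

Schedule: | P3 0-5 | P4 5-7 | P2 7-12 | P3 12-15 | P0 15-20 | P5 20-25 | P1 25-28 | P2 28-31 |
Completion: P0=20  P1=28  P2=31  P3=15  P4=7  P5=25
Turnaround (C−A): P0=11  P1=16  P2=26  P3=15  P4=3  P5=15
Waiting times: P0=6, P1=13, P2=18, P3=7, P4=1, P5=10
Average waiting = (6+13+18+7+1+10) / 6 = 55/6 = 9.17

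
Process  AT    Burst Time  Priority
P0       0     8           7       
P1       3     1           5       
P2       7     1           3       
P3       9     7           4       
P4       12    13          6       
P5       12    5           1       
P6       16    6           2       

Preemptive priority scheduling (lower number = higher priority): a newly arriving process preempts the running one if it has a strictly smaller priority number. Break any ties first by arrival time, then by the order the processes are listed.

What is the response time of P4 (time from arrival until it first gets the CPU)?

Timeline: | P0 0-3 | P1 3-4 | P0 4-7 | P2 7-8 | P0 8-9 | P3 9-12 | P5 12-17 | P6 17-23 | P3 23-27 | P4 27-40 | P0 40-41 |
Completion: P0=41  P1=4  P2=8  P3=27  P4=40  P5=17  P6=23
Turnaround (C−A): P0=41  P1=1  P2=1  P3=18  P4=28  P5=5  P6=7
Response(P4) = first start − arrival = 27 − 12 = 15

15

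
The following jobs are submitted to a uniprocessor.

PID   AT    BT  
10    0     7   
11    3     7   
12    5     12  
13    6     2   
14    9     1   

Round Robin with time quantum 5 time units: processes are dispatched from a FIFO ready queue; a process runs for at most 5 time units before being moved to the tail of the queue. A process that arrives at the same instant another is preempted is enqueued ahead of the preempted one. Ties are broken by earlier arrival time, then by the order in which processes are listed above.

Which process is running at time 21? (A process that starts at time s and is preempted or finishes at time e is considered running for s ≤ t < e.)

11

Gantt: | 10 0-5 | 11 5-10 | 12 10-15 | 10 15-17 | 13 17-19 | 14 19-20 | 11 20-22 | 12 22-29 |
Completion: 10=17  11=22  12=29  13=19  14=20
Turnaround (C−A): 10=17  11=19  12=24  13=13  14=11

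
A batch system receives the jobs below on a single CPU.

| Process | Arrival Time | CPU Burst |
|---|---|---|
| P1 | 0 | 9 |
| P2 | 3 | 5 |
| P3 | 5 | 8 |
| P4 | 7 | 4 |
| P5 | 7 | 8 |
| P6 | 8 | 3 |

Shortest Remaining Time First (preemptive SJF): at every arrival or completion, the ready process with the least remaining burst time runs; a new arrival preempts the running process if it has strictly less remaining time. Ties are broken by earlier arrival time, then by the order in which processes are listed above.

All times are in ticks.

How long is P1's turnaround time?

21

Timeline: | P1 0-3 | P2 3-8 | P6 8-11 | P4 11-15 | P1 15-21 | P3 21-29 | P5 29-37 |
Completion: P1=21  P2=8  P3=29  P4=15  P5=37  P6=11
Turnaround(P1) = completion − arrival = 21 − 0 = 21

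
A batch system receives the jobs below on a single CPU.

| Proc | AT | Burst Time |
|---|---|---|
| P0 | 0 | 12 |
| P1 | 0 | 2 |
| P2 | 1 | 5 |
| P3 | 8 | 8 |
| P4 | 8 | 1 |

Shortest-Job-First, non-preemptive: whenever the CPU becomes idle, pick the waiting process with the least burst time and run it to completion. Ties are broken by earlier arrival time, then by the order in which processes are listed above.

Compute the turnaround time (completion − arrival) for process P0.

Schedule: | P1 0-2 | P2 2-7 | P0 7-19 | P4 19-20 | P3 20-28 |
Completion: P0=19  P1=2  P2=7  P3=28  P4=20
Turnaround (C−A): P0=19  P1=2  P2=6  P3=20  P4=12
Turnaround(P0) = completion − arrival = 19 − 0 = 19

19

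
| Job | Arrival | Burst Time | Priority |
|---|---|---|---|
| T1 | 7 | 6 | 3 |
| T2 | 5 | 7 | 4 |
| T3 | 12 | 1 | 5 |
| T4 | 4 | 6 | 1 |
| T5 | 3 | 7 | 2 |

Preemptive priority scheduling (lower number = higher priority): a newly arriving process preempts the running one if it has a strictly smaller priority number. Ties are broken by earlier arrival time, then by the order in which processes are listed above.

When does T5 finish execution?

16

Schedule: | idle 0-3 | T5 3-4 | T4 4-10 | T5 10-16 | T1 16-22 | T2 22-29 | T3 29-30 |
Completion: T1=22  T2=29  T3=30  T4=10  T5=16
Turnaround (C−A): T1=15  T2=24  T3=18  T4=6  T5=13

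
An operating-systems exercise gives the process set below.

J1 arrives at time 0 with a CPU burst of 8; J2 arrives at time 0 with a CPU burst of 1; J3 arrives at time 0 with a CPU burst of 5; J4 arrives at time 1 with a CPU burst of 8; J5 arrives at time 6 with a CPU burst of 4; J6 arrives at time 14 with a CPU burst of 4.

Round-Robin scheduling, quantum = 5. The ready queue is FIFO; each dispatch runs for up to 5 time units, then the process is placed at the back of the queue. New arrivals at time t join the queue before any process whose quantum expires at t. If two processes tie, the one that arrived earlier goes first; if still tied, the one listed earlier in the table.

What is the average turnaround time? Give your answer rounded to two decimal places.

15.83

Gantt: | J1 0-5 | J2 5-6 | J3 6-11 | J4 11-16 | J1 16-19 | J5 19-23 | J6 23-27 | J4 27-30 |
Completion: J1=19  J2=6  J3=11  J4=30  J5=23  J6=27
Turnaround (C−A): J1=19  J2=6  J3=11  J4=29  J5=17  J6=13
Turnaround times: J1=19, J2=6, J3=11, J4=29, J5=17, J6=13
Average turnaround = (19+6+11+29+17+13) / 6 = 95/6 = 15.83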